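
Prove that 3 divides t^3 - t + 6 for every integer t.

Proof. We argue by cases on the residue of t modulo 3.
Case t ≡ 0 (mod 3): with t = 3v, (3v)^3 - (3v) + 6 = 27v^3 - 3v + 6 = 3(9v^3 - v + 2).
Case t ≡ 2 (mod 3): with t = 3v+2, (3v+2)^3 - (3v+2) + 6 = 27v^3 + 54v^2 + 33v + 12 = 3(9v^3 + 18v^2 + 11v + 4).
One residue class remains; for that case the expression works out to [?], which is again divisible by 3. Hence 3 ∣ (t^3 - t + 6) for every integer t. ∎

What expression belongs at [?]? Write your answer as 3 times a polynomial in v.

3(9v^3 + 9v^2 + 2v + 2)

The residues treated are {0, 2}, so the missing case is t ≡ 1 (mod 3); write t = 3v+1.
Then (3v+1)^3 - (3v+1) + 6 = 27v^3 + 27v^2 + 6v + 6 = 3(9v^3 + 9v^2 + 2v + 2).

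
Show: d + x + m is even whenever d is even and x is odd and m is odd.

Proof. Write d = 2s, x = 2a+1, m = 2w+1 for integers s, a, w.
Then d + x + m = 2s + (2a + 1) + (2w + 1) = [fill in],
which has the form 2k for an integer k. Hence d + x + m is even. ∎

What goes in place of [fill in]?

Expanding: 2s + (2a + 1) + (2w + 1) = 2a + 2s + 2w + 2.
Every term is even; pulling out the factor of 2 gives 2(a + s + w + 1).

2(a + s + w + 1)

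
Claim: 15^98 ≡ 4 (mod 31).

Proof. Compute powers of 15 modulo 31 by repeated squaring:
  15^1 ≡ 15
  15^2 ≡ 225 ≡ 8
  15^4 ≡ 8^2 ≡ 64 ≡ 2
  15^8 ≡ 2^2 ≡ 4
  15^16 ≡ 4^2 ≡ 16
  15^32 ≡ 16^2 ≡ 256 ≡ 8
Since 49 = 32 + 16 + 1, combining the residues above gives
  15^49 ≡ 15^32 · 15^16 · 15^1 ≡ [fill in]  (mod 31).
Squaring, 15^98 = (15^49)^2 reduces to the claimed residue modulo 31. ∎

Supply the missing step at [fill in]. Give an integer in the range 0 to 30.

Multiply the listed residues: 8 · 16 · 15 = 128 → 1920.
Reducing modulo 31: 1920 = 61·31 + 29, so 15^49 ≡ 29.

29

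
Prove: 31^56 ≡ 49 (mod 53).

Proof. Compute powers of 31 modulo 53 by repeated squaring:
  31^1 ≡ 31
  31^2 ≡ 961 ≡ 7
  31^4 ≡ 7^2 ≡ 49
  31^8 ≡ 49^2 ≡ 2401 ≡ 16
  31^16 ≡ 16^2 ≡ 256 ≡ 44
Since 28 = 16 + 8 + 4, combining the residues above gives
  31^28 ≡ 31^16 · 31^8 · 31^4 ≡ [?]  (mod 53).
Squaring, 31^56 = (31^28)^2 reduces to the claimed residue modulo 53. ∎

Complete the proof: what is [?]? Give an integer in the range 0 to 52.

46

31^16 · 31^8 · 31^4 ≡ 44 · 16 · 49 = 34496.
34496 mod 53 = 46, so 31^28 ≡ 46 (mod 53).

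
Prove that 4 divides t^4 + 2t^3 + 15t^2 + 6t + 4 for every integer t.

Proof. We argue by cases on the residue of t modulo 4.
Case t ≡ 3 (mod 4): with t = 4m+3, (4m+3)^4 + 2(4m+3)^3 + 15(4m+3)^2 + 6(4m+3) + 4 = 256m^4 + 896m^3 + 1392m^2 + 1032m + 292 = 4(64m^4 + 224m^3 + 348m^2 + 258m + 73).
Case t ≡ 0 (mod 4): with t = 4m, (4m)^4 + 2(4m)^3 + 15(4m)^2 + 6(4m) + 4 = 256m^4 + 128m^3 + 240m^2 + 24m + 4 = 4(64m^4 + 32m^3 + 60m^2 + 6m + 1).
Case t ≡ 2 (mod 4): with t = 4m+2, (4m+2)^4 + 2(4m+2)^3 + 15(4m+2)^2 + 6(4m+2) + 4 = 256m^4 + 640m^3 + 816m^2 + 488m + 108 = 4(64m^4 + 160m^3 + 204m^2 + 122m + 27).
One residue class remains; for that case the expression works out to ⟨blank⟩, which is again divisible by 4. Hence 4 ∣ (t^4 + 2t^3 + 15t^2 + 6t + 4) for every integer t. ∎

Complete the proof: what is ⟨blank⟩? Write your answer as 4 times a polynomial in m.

4(64m^4 + 96m^3 + 108m^2 + 46m + 7)

Only t ≡ 1 (mod 4) is unaccounted for. Put t = 4m+1:
(4m+1)^4 + 2(4m+1)^3 + 15(4m+1)^2 + 6(4m+1) + 4 expands to 256m^4 + 384m^3 + 432m^2 + 184m + 28,
and factoring out 4 leaves 4(64m^4 + 96m^3 + 108m^2 + 46m + 7).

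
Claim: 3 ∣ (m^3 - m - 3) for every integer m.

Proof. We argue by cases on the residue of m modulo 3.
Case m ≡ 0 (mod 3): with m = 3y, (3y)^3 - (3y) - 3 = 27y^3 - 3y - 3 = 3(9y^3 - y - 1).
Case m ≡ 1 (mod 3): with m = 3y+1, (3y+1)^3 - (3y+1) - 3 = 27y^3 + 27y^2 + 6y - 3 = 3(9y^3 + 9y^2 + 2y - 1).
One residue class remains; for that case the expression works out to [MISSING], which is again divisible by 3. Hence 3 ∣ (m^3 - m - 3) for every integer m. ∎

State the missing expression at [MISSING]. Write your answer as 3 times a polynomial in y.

The residues treated are {0, 1}, so the missing case is m ≡ 2 (mod 3); write m = 3y+2.
Then (3y+2)^3 - (3y+2) - 3 = 27y^3 + 54y^2 + 33y + 3 = 3(9y^3 + 18y^2 + 11y + 1).

3(9y^3 + 18y^2 + 11y + 1)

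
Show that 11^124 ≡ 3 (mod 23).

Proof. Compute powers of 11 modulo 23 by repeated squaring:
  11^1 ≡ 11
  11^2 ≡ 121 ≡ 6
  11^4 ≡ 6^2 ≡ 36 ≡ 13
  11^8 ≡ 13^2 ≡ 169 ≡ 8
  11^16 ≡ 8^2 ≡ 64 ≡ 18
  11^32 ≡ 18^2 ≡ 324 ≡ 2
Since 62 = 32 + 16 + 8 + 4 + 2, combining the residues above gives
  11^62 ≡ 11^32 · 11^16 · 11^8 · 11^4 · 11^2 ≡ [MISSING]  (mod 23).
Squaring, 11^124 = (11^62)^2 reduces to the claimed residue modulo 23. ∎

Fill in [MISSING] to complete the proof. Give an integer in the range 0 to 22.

Multiply the listed residues: 2 · 18 · 8 · 13 · 6 = 36 → 288 → 3744 → 22464.
Reducing modulo 23: 22464 = 976·23 + 16, so 11^62 ≡ 16.

16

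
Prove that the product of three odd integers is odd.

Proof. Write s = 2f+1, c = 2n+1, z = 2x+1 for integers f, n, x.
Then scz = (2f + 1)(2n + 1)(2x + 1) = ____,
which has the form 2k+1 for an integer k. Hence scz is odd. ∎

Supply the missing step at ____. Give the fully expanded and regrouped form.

Expanding: (2f + 1)(2n + 1)(2x + 1) = 8fnx + 4fn + 4fx + 2f + 4nx + 2n + 2x + 1.
Every term except the constant is even, so this is 2(4fnx + 2fn + 2fx + f + 2nx + n + x) + 1,
and 4fnx + 2fn + 2fx + f + 2nx + n + x ∈ ℤ gives the required form.

2(4fnx + 2fn + 2fx + f + 2nx + n + x) + 1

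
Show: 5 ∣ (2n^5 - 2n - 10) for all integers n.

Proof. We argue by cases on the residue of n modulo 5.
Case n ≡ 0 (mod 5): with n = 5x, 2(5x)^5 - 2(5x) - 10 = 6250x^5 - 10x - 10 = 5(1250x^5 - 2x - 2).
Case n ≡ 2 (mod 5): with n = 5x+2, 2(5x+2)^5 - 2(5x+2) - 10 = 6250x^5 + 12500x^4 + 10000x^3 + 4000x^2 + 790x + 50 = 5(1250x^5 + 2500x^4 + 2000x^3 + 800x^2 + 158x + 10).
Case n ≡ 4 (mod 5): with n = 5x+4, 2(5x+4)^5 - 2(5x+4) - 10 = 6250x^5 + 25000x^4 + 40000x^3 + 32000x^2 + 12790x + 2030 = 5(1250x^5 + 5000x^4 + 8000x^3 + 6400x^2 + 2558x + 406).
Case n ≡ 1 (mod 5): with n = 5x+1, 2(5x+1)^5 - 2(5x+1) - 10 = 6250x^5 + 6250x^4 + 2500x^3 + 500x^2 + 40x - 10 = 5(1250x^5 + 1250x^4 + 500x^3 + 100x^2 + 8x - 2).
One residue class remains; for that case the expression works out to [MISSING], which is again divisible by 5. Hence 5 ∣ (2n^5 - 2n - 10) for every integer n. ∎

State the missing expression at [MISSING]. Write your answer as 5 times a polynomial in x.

Only n ≡ 3 (mod 5) is unaccounted for. Put n = 5x+3:
2(5x+3)^5 - 2(5x+3) - 10 expands to 6250x^5 + 18750x^4 + 22500x^3 + 13500x^2 + 4040x + 470,
and factoring out 5 leaves 5(1250x^5 + 3750x^4 + 4500x^3 + 2700x^2 + 808x + 94).

5(1250x^5 + 3750x^4 + 4500x^3 + 2700x^2 + 808x + 94)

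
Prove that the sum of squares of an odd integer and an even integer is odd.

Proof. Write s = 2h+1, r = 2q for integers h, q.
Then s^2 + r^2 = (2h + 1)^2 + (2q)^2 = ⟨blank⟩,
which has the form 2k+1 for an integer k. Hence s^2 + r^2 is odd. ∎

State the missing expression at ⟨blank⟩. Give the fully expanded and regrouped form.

2(2h^2 + 2h + 2q^2) + 1

(2h + 1)^2 + (2q)^2 = 4h^2 + 4h + 4q^2 + 1
= 2(2h^2 + 2h + 2q^2) + 1.
Since 2h^2 + 2h + 2q^2 is an integer, the sum of squares is of the form 2k+1 for an integer k.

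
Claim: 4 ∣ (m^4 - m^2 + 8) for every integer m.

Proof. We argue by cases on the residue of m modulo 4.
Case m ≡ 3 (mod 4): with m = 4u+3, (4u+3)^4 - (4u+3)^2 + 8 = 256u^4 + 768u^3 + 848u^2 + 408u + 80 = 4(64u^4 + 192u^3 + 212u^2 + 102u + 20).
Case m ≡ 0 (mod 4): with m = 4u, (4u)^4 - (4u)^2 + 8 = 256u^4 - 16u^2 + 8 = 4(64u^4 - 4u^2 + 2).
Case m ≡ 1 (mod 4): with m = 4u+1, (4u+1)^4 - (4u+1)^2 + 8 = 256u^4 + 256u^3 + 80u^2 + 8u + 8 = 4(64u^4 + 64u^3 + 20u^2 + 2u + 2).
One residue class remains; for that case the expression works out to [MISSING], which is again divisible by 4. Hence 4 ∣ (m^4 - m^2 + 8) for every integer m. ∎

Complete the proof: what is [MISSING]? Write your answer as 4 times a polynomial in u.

Only m ≡ 2 (mod 4) is unaccounted for. Put m = 4u+2:
(4u+2)^4 - (4u+2)^2 + 8 expands to 256u^4 + 512u^3 + 368u^2 + 112u + 20,
and factoring out 4 leaves 4(64u^4 + 128u^3 + 92u^2 + 28u + 5).

4(64u^4 + 128u^3 + 92u^2 + 28u + 5)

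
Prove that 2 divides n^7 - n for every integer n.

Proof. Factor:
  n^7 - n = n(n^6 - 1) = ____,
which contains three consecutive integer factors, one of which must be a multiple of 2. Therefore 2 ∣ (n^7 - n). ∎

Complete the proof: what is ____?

(n - 1)n(n + 1)(n^4 + n^2 + 1)

n^6 - 1 = (n^2 - 1)(n^4 + n^2 + 1), and n^2 - 1 = (n-1)(n+1).
So n(n^6 - 1) = (n - 1)n(n + 1)(n^4 + n^2 + 1).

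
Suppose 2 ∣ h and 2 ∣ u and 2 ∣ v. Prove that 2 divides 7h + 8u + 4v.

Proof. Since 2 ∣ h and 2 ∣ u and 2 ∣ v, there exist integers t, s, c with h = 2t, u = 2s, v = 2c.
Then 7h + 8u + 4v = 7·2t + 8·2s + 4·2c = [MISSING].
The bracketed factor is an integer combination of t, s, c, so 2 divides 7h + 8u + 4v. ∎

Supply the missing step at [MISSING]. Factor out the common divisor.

Each term has a factor of 2: 7·2t + 8·2s + 4·2c = 2·(4c + 8s + 7t).
Since 4c + 8s + 7t is an integer, 2 ∣ (7h + 8u + 4v).

2(4c + 8s + 7t)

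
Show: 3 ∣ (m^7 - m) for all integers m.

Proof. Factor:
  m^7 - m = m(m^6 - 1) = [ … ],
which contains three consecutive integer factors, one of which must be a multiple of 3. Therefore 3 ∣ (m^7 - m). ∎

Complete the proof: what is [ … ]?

(m - 1)m(m + 1)(m^4 + m^2 + 1)

m^6 - 1 = (m^2 - 1)(m^4 + m^2 + 1), and m^2 - 1 = (m-1)(m+1).
So m(m^6 - 1) = (m - 1)m(m + 1)(m^4 + m^2 + 1).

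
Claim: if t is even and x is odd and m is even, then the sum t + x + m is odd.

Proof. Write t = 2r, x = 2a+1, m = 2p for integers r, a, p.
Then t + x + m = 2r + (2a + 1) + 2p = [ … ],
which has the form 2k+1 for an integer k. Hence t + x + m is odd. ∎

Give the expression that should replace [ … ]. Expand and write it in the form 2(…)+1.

2(a + p + r) + 1

2r + (2a + 1) + 2p = 2a + 2p + 2r + 1
= 2(a + p + r) + 1.
Since a + p + r is an integer, the sum is of the form 2k+1 for an integer k.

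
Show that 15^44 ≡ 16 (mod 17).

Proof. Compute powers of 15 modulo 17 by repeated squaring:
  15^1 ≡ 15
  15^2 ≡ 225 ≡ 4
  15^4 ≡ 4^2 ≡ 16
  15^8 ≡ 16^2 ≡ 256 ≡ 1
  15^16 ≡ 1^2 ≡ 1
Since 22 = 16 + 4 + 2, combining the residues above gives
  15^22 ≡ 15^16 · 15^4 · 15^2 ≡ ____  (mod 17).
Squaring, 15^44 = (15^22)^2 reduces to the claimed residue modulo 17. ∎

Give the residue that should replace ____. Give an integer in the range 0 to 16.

13

15^16 · 15^4 · 15^2 ≡ 1 · 16 · 4 = 64.
64 mod 17 = 13, so 15^22 ≡ 13 (mod 17).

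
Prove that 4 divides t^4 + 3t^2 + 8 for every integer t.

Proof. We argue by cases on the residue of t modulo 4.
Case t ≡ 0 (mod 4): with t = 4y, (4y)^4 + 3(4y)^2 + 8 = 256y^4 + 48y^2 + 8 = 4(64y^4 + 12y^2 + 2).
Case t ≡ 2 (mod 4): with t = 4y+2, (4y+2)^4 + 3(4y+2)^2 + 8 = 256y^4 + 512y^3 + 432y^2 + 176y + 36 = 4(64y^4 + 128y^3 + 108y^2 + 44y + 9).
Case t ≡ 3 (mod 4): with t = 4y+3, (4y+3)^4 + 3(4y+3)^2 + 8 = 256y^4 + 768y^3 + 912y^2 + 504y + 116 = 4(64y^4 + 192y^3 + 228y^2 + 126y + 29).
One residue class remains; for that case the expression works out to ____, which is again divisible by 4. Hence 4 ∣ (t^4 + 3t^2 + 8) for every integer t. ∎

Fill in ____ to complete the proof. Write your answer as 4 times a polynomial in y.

Only t ≡ 1 (mod 4) is unaccounted for. Put t = 4y+1:
(4y+1)^4 + 3(4y+1)^2 + 8 expands to 256y^4 + 256y^3 + 144y^2 + 40y + 12,
and factoring out 4 leaves 4(64y^4 + 64y^3 + 36y^2 + 10y + 3).

4(64y^4 + 64y^3 + 36y^2 + 10y + 3)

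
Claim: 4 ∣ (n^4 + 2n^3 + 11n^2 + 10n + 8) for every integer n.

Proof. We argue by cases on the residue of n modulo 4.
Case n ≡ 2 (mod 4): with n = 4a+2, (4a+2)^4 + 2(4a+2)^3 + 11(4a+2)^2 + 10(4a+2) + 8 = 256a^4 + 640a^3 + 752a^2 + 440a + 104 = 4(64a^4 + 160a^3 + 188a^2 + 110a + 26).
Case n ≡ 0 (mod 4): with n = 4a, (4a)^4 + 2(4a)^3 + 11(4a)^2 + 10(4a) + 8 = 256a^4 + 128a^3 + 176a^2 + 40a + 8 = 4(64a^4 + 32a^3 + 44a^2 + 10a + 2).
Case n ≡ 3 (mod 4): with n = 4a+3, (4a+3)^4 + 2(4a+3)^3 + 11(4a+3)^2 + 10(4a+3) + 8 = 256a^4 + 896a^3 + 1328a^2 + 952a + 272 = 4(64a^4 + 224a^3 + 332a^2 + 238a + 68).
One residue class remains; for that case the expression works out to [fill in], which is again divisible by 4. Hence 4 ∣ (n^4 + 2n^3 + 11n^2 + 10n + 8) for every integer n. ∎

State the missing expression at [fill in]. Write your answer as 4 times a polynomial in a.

Only n ≡ 1 (mod 4) is unaccounted for. Put n = 4a+1:
(4a+1)^4 + 2(4a+1)^3 + 11(4a+1)^2 + 10(4a+1) + 8 expands to 256a^4 + 384a^3 + 368a^2 + 168a + 32,
and factoring out 4 leaves 4(64a^4 + 96a^3 + 92a^2 + 42a + 8).

4(64a^4 + 96a^3 + 92a^2 + 42a + 8)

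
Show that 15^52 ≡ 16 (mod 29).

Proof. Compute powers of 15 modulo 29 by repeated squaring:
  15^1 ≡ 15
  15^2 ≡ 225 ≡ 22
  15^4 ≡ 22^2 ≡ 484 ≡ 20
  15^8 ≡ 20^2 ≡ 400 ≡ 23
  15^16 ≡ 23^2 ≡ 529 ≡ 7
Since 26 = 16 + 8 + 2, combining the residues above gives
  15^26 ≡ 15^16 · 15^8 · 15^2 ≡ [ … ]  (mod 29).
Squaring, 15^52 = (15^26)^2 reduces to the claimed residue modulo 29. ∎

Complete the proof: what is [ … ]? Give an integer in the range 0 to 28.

15^16 · 15^8 · 15^2 ≡ 7 · 23 · 22 = 3542.
3542 mod 29 = 4, so 15^26 ≡ 4 (mod 29).

4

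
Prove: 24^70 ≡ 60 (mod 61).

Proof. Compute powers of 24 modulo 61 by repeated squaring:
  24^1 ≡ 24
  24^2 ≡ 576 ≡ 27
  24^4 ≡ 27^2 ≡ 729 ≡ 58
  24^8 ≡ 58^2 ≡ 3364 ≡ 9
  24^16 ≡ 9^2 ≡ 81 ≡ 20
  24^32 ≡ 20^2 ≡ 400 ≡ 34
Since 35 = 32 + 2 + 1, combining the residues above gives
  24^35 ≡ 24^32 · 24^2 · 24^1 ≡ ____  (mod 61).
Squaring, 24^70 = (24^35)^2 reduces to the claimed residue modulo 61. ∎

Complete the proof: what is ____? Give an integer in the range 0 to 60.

11

Multiply the listed residues: 34 · 27 · 24 = 918 → 22032.
Reducing modulo 61: 22032 = 361·61 + 11, so 24^35 ≡ 11.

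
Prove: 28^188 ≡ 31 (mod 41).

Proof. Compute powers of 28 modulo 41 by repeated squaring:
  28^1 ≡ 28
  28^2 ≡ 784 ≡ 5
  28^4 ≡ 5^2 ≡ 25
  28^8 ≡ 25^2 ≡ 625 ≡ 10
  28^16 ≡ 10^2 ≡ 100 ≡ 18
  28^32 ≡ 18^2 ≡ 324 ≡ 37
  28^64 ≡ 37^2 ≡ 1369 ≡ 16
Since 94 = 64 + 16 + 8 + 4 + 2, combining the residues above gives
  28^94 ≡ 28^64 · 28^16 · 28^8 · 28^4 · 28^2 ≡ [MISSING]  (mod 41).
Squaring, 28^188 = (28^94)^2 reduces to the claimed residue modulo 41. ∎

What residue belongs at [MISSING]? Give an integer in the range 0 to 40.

Multiply the listed residues: 16 · 18 · 10 · 25 · 5 = 288 → 2880 → 72000 → 360000.
Reducing modulo 41: 360000 = 8780·41 + 20, so 28^94 ≡ 20.

20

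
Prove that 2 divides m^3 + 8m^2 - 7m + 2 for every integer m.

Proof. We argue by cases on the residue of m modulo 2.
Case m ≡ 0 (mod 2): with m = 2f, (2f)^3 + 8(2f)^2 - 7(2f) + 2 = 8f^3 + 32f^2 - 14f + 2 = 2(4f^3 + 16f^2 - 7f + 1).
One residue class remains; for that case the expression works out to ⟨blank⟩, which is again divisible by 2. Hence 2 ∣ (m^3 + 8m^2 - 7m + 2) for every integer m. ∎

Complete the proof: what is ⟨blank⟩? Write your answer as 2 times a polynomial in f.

The residues treated are {0}, so the missing case is m ≡ 1 (mod 2); write m = 2f+1.
Then (2f+1)^3 + 8(2f+1)^2 - 7(2f+1) + 2 = 8f^3 + 44f^2 + 24f + 4 = 2(4f^3 + 22f^2 + 12f + 2).

2(4f^3 + 22f^2 + 12f + 2)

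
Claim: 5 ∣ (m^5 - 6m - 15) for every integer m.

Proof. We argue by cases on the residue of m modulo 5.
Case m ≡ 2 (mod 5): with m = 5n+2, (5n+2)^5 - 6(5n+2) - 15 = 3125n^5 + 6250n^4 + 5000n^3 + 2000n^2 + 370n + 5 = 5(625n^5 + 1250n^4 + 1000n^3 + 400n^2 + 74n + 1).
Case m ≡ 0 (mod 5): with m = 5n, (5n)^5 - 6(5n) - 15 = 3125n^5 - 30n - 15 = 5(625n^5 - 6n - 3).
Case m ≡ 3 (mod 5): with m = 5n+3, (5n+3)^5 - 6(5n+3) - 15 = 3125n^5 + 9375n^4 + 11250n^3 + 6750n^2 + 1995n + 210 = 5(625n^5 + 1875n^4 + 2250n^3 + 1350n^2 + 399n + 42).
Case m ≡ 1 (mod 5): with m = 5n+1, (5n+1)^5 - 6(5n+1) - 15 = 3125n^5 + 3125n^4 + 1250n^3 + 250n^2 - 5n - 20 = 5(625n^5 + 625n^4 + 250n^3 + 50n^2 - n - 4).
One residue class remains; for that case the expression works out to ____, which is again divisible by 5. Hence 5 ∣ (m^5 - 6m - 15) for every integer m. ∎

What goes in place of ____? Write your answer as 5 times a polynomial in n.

Only m ≡ 4 (mod 5) is unaccounted for. Put m = 5n+4:
(5n+4)^5 - 6(5n+4) - 15 expands to 3125n^5 + 12500n^4 + 20000n^3 + 16000n^2 + 6370n + 985,
and factoring out 5 leaves 5(625n^5 + 2500n^4 + 4000n^3 + 3200n^2 + 1274n + 197).

5(625n^5 + 2500n^4 + 4000n^3 + 3200n^2 + 1274n + 197)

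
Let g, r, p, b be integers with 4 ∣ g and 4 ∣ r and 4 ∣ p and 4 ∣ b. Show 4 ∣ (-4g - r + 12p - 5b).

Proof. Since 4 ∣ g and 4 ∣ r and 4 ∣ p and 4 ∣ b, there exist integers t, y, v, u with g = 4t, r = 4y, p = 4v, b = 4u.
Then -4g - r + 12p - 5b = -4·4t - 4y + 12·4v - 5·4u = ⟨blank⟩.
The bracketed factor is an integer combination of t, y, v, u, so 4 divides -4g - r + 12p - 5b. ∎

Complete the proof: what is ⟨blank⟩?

4(-4t - 5u + 12v - y)

Each term has a factor of 4: -4·4t - 4y + 12·4v - 5·4u = 4·(-4t - 5u + 12v - y).
Since -4t - 5u + 12v - y is an integer, 4 ∣ (-4g - r + 12p - 5b).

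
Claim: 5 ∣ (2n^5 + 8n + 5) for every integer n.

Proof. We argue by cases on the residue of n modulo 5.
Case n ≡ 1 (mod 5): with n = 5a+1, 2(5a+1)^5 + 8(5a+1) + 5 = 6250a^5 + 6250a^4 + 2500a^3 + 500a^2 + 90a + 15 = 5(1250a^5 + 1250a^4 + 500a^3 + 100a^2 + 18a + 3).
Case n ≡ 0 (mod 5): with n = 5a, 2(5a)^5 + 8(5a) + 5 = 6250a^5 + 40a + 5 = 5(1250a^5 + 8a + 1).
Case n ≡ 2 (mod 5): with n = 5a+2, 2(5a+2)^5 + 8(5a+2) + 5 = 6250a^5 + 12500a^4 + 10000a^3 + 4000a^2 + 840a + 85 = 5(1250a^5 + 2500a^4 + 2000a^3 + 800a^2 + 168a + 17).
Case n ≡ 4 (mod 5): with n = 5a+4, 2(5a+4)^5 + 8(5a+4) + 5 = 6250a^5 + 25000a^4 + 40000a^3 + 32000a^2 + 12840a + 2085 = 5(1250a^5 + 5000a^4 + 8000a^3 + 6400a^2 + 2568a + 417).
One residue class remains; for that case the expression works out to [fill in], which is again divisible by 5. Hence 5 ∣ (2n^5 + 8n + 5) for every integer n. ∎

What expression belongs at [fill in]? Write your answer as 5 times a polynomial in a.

5(1250a^5 + 3750a^4 + 4500a^3 + 2700a^2 + 818a + 103)

The residues treated are {1, 0, 2, 4}, so the missing case is n ≡ 3 (mod 5); write n = 5a+3.
Then 2(5a+3)^5 + 8(5a+3) + 5 = 6250a^5 + 18750a^4 + 22500a^3 + 13500a^2 + 4090a + 515 = 5(1250a^5 + 3750a^4 + 4500a^3 + 2700a^2 + 818a + 103).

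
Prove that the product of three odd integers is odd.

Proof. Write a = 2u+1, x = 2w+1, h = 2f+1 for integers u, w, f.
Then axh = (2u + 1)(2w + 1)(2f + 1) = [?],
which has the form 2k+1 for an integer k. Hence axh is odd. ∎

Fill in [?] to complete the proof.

(2u + 1)(2w + 1)(2f + 1) = 8fuw + 4fu + 4fw + 2f + 4uw + 2u + 2w + 1
= 2(4fuw + 2fu + 2fw + f + 2uw + u + w) + 1.
Since 4fuw + 2fu + 2fw + f + 2uw + u + w is an integer, the product is of the form 2k+1 for an integer k.

2(4fuw + 2fu + 2fw + f + 2uw + u + w) + 1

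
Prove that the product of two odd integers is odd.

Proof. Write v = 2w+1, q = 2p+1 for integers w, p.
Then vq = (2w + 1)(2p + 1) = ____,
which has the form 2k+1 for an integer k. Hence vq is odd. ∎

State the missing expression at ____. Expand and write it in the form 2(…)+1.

2(2pw + p + w) + 1

Expanding: (2w + 1)(2p + 1) = 4pw + 2p + 2w + 1.
Every term except the constant is even, so this is 2(2pw + p + w) + 1,
and 2pw + p + w ∈ ℤ gives the required form.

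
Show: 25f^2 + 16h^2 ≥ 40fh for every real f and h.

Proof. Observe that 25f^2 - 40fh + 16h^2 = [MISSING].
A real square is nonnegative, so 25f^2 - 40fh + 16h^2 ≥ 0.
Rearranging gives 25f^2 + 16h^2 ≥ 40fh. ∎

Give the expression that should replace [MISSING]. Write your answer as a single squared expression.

(5f - 4h)^2

25f^2 - 40fh + 16h^2 is a perfect-square trinomial: the outer terms are (5f)^2 and (4h)^2, and the cross term is -2·5f·4h.
So 25f^2 - 40fh + 16h^2 = (5f - 4h)^2 ≥ 0.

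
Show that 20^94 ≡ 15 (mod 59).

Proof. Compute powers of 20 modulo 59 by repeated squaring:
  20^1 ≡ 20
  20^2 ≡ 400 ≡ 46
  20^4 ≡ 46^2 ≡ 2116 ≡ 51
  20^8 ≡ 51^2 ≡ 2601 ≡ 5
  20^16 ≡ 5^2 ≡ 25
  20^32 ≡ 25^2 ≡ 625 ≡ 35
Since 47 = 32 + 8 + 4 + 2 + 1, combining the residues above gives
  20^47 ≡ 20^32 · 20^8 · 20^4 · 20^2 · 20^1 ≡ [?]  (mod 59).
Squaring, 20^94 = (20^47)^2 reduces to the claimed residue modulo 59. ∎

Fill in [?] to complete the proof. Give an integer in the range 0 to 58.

29

Multiply the listed residues: 35 · 5 · 51 · 46 · 20 = 175 → 8925 → 410550 → 8211000.
Reducing modulo 59: 8211000 = 139169·59 + 29, so 20^47 ≡ 29.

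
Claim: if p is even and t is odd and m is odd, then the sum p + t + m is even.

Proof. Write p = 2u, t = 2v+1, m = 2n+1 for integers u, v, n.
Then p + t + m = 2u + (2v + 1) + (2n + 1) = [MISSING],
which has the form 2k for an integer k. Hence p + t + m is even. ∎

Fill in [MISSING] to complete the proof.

2(n + u + v + 1)

Expanding: 2u + (2v + 1) + (2n + 1) = 2n + 2u + 2v + 2.
Every term is even; pulling out the factor of 2 gives 2(n + u + v + 1).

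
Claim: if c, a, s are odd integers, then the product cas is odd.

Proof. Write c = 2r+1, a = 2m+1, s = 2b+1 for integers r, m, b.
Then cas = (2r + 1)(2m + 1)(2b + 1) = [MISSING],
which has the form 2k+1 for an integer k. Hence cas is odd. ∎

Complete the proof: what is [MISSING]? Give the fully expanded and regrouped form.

2(4bmr + 2bm + 2br + b + 2mr + m + r) + 1

Expanding: (2r + 1)(2m + 1)(2b + 1) = 8bmr + 4bm + 4br + 2b + 4mr + 2m + 2r + 1.
Every term except the constant is even, so this is 2(4bmr + 2bm + 2br + b + 2mr + m + r) + 1,
and 4bmr + 2bm + 2br + b + 2mr + m + r ∈ ℤ gives the required form.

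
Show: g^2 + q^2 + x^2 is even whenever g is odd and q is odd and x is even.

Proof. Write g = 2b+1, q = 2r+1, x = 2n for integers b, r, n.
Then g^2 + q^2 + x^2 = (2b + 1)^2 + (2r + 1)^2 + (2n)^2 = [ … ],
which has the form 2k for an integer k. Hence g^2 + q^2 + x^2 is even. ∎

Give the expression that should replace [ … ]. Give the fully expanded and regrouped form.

(2b + 1)^2 + (2r + 1)^2 + (2n)^2 = 4b^2 + 4b + 4n^2 + 4r^2 + 4r + 2
= 2(2b^2 + 2b + 2n^2 + 2r^2 + 2r + 1).
Since 2b^2 + 2b + 2n^2 + 2r^2 + 2r + 1 is an integer, the sum of squares is of the form 2k for an integer k.

2(2b^2 + 2b + 2n^2 + 2r^2 + 2r + 1)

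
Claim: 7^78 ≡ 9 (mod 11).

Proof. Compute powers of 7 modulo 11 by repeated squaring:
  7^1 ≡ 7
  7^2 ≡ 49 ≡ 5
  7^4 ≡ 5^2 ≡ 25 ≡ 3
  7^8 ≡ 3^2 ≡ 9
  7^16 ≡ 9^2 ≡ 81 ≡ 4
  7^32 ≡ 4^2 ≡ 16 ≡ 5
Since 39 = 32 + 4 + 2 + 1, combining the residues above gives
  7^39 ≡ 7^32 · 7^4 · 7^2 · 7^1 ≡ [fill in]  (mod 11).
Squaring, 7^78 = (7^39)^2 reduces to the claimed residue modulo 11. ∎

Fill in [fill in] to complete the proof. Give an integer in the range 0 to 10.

8

Multiply the listed residues: 5 · 3 · 5 · 7 = 15 → 75 → 525.
Reducing modulo 11: 525 = 47·11 + 8, so 7^39 ≡ 8.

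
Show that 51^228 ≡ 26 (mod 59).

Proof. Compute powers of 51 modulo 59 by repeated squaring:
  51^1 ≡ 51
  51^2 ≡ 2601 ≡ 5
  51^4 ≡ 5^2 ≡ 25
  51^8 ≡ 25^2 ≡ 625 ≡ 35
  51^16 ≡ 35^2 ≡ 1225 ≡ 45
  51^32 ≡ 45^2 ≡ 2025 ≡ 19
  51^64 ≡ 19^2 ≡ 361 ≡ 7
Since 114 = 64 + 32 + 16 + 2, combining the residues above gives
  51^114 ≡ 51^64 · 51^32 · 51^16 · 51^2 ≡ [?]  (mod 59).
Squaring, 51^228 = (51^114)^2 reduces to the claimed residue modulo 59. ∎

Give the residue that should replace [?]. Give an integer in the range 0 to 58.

12

51^64 · 51^32 · 51^16 · 51^2 ≡ 7 · 19 · 45 · 5 = 29925.
29925 mod 59 = 12, so 51^114 ≡ 12 (mod 59).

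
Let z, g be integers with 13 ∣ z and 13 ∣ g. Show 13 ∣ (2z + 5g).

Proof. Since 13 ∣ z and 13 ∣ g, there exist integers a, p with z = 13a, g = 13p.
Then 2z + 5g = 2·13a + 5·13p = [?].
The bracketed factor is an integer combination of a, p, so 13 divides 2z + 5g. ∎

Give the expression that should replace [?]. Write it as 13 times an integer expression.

Pull the common 13 out of every term: 2·13a + 5·13p = 13(2a + 5p).
2a + 5p is an integer, which exhibits the divisibility.

13(2a + 5p)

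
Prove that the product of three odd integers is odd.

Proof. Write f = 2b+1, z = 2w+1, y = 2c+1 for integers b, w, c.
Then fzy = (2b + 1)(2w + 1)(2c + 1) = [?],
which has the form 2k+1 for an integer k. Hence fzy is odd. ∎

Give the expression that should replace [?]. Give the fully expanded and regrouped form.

(2b + 1)(2w + 1)(2c + 1) = 8bcw + 4bc + 4bw + 2b + 4cw + 2c + 2w + 1
= 2(4bcw + 2bc + 2bw + b + 2cw + c + w) + 1.
Since 4bcw + 2bc + 2bw + b + 2cw + c + w is an integer, the product is of the form 2k+1 for an integer k.

2(4bcw + 2bc + 2bw + b + 2cw + c + w) + 1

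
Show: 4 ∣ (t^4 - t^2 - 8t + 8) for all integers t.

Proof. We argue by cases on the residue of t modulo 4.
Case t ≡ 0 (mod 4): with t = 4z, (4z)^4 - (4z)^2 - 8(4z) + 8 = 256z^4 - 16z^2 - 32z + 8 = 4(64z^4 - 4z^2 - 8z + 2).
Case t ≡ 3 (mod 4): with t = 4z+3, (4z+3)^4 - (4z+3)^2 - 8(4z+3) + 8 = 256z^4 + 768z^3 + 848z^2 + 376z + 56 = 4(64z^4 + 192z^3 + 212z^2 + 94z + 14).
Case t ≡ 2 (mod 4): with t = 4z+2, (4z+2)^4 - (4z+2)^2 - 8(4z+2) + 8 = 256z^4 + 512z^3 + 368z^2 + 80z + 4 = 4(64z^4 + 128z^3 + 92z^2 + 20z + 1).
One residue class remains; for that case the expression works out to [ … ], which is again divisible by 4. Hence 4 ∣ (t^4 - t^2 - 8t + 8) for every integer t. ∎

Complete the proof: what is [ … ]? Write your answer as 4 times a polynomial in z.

4(64z^4 + 64z^3 + 20z^2 - 6z)

Only t ≡ 1 (mod 4) is unaccounted for. Put t = 4z+1:
(4z+1)^4 - (4z+1)^2 - 8(4z+1) + 8 expands to 256z^4 + 256z^3 + 80z^2 - 24z,
and factoring out 4 leaves 4(64z^4 + 64z^3 + 20z^2 - 6z).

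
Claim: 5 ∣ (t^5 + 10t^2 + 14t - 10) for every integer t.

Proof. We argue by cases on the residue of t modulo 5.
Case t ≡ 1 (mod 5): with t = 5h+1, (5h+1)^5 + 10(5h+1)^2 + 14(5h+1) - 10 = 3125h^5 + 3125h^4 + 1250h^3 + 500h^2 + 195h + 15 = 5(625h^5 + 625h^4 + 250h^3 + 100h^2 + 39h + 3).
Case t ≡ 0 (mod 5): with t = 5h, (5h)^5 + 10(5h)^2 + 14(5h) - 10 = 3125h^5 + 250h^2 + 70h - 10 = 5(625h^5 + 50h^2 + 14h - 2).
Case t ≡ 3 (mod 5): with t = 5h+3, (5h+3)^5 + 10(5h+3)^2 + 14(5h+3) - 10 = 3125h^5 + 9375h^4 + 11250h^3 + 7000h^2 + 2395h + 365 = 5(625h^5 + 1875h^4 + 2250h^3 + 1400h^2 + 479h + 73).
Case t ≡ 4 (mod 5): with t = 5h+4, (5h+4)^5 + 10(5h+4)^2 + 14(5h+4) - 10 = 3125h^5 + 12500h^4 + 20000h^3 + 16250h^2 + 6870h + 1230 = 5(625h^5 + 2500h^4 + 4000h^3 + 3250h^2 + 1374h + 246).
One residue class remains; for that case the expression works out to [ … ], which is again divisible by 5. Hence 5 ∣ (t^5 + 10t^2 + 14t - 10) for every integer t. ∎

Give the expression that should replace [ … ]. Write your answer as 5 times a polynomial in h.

5(625h^5 + 1250h^4 + 1000h^3 + 450h^2 + 134h + 18)

The residues treated are {1, 0, 3, 4}, so the missing case is t ≡ 2 (mod 5); write t = 5h+2.
Then (5h+2)^5 + 10(5h+2)^2 + 14(5h+2) - 10 = 3125h^5 + 6250h^4 + 5000h^3 + 2250h^2 + 670h + 90 = 5(625h^5 + 1250h^4 + 1000h^3 + 450h^2 + 134h + 18).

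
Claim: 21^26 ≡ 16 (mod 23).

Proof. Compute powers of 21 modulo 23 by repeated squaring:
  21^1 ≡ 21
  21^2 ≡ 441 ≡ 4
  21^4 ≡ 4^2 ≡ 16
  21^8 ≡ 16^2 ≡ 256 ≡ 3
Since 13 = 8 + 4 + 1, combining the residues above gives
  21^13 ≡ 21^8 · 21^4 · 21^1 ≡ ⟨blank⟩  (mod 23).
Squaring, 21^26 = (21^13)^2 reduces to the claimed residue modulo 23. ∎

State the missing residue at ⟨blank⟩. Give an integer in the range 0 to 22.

19

Multiply the listed residues: 3 · 16 · 21 = 48 → 1008.
Reducing modulo 23: 1008 = 43·23 + 19, so 21^13 ≡ 19.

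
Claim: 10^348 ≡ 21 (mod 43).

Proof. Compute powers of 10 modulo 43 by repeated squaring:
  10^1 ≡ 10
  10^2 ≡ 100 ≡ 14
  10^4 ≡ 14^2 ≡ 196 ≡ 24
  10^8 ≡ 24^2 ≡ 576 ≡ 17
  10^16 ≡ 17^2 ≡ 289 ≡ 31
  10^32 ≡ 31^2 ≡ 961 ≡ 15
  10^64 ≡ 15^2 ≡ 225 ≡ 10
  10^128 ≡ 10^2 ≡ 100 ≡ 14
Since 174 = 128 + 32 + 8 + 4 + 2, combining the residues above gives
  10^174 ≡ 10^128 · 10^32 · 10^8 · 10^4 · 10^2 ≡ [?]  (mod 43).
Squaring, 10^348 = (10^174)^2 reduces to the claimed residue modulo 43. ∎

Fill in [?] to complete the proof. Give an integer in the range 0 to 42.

10^128 · 10^32 · 10^8 · 10^4 · 10^2 ≡ 14 · 15 · 17 · 24 · 14 = 1199520.
1199520 mod 43 = 35, so 10^174 ≡ 35 (mod 43).

35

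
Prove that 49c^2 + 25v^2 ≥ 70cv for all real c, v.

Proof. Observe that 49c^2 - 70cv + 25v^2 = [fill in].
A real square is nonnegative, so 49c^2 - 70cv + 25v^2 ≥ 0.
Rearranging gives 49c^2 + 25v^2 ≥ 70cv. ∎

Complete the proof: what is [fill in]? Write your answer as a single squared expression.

49c^2 - 70cv + 25v^2 is a perfect-square trinomial: the outer terms are (7c)^2 and (5v)^2, and the cross term is -2·7c·5v.
So 49c^2 - 70cv + 25v^2 = (7c - 5v)^2 ≥ 0.

(7c - 5v)^2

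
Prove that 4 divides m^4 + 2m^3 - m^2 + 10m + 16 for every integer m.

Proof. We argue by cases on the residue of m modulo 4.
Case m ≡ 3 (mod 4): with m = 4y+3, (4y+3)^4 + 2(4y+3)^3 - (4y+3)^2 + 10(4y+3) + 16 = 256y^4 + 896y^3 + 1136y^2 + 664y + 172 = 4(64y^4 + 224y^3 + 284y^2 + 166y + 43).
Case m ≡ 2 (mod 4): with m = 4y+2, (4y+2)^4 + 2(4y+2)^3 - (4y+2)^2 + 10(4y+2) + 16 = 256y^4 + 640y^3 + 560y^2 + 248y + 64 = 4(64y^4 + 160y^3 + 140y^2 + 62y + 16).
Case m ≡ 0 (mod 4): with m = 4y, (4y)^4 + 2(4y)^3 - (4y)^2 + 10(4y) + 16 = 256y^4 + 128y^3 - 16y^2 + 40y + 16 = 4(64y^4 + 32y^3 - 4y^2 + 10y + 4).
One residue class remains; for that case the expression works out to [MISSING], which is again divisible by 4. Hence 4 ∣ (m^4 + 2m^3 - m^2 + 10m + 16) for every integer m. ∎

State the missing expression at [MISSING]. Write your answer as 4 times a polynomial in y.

4(64y^4 + 96y^3 + 44y^2 + 18y + 7)

Only m ≡ 1 (mod 4) is unaccounted for. Put m = 4y+1:
(4y+1)^4 + 2(4y+1)^3 - (4y+1)^2 + 10(4y+1) + 16 expands to 256y^4 + 384y^3 + 176y^2 + 72y + 28,
and factoring out 4 leaves 4(64y^4 + 96y^3 + 44y^2 + 18y + 7).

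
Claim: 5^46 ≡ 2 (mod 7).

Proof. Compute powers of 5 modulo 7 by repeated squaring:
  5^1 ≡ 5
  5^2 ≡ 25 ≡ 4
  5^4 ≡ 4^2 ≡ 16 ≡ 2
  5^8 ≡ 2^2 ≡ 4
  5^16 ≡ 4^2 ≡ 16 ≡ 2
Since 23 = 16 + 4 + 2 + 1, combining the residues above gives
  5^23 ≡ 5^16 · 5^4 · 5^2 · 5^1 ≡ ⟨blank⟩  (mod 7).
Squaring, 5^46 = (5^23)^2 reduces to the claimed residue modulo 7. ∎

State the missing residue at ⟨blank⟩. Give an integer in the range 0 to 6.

3

5^16 · 5^4 · 5^2 · 5^1 ≡ 2 · 2 · 4 · 5 = 80.
80 mod 7 = 3, so 5^23 ≡ 3 (mod 7).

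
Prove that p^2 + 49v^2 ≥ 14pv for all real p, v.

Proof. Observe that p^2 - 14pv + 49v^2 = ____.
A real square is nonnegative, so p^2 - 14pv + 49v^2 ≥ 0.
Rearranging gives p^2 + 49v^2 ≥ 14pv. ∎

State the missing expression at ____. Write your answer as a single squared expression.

The leading and trailing coefficients are 1^2 and 7^2, and 14 = 2·1·7, so the trinomial is (p - 7v)^2.
Hence p^2 - 14pv + 49v^2 ≥ 0.

(p - 7v)^2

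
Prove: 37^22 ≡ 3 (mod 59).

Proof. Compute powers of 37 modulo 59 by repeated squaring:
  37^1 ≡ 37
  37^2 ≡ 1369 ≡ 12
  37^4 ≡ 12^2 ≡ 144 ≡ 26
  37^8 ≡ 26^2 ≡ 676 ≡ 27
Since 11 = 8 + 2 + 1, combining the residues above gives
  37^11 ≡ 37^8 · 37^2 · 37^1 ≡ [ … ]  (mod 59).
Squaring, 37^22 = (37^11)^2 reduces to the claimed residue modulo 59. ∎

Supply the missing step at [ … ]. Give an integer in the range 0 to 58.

Multiply the listed residues: 27 · 12 · 37 = 324 → 11988.
Reducing modulo 59: 11988 = 203·59 + 11, so 37^11 ≡ 11.

11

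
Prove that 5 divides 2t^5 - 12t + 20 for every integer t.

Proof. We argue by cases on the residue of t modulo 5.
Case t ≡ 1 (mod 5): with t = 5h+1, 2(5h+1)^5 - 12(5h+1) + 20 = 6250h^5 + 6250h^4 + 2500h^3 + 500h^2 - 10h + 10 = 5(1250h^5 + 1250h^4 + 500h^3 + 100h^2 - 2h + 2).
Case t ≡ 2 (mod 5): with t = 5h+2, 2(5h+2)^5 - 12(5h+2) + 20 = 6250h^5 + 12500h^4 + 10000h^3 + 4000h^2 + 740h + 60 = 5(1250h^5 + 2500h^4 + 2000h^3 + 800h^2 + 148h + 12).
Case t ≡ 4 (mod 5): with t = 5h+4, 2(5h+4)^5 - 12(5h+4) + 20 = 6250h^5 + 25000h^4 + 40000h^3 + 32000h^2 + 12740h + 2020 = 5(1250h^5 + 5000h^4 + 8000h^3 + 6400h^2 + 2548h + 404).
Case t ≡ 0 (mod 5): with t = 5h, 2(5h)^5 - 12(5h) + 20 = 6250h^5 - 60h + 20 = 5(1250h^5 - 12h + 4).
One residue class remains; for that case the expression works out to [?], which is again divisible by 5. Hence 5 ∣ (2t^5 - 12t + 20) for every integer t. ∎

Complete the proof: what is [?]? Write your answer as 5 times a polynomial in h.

5(1250h^5 + 3750h^4 + 4500h^3 + 2700h^2 + 798h + 94)

Only t ≡ 3 (mod 5) is unaccounted for. Put t = 5h+3:
2(5h+3)^5 - 12(5h+3) + 20 expands to 6250h^5 + 18750h^4 + 22500h^3 + 13500h^2 + 3990h + 470,
and factoring out 5 leaves 5(1250h^5 + 3750h^4 + 4500h^3 + 2700h^2 + 798h + 94).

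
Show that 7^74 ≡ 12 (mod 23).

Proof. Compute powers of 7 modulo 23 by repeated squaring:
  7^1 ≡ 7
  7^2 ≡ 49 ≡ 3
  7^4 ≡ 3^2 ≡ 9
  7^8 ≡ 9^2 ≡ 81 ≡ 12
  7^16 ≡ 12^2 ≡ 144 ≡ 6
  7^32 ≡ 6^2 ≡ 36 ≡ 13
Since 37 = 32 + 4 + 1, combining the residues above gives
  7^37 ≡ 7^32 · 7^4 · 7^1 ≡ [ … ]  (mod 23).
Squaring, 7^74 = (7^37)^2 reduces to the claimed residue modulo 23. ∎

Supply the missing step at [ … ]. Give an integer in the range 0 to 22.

7^32 · 7^4 · 7^1 ≡ 13 · 9 · 7 = 819.
819 mod 23 = 14, so 7^37 ≡ 14 (mod 23).

14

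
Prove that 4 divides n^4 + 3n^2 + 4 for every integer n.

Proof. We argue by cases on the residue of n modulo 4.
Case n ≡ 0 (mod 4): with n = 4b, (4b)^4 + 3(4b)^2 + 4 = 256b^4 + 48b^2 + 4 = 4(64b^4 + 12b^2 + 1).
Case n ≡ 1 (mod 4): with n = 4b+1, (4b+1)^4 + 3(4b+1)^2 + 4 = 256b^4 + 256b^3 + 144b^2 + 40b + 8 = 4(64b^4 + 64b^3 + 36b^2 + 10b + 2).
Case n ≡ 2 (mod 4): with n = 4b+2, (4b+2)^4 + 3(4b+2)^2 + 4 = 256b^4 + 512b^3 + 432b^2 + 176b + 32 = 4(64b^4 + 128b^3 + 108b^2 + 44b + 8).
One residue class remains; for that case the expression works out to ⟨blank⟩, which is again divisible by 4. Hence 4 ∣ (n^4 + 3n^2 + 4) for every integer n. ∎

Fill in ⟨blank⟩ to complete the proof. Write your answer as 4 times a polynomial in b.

The residues treated are {0, 1, 2}, so the missing case is n ≡ 3 (mod 4); write n = 4b+3.
Then (4b+3)^4 + 3(4b+3)^2 + 4 = 256b^4 + 768b^3 + 912b^2 + 504b + 112 = 4(64b^4 + 192b^3 + 228b^2 + 126b + 28).

4(64b^4 + 192b^3 + 228b^2 + 126b + 28)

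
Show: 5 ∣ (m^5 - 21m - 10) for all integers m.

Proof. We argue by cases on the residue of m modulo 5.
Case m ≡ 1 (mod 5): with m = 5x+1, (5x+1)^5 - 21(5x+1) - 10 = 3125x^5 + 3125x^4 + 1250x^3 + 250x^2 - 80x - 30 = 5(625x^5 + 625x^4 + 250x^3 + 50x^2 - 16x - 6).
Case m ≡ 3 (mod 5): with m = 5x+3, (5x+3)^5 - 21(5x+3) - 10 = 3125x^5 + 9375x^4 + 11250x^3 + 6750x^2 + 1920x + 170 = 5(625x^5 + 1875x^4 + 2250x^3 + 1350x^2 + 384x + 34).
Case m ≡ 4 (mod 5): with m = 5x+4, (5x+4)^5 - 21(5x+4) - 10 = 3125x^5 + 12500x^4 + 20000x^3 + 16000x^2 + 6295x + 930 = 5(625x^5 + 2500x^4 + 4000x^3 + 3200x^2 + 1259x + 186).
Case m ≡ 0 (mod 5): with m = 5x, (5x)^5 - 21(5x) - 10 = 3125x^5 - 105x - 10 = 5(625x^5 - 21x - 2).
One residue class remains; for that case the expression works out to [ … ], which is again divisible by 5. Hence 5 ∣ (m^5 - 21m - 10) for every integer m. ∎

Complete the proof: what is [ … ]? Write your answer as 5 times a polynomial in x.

The residues treated are {1, 3, 4, 0}, so the missing case is m ≡ 2 (mod 5); write m = 5x+2.
Then (5x+2)^5 - 21(5x+2) - 10 = 3125x^5 + 6250x^4 + 5000x^3 + 2000x^2 + 295x - 20 = 5(625x^5 + 1250x^4 + 1000x^3 + 400x^2 + 59x - 4).

5(625x^5 + 1250x^4 + 1000x^3 + 400x^2 + 59x - 4)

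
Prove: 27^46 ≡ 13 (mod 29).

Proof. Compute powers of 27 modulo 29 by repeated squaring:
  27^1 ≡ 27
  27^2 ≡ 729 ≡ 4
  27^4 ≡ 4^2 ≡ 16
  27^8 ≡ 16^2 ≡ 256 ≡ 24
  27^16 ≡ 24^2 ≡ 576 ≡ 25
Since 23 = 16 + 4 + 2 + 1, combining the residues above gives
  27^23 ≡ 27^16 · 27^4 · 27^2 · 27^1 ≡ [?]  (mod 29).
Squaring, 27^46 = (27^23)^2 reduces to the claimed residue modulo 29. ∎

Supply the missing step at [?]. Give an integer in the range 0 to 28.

27^16 · 27^4 · 27^2 · 27^1 ≡ 25 · 16 · 4 · 27 = 43200.
43200 mod 29 = 19, so 27^23 ≡ 19 (mod 29).

19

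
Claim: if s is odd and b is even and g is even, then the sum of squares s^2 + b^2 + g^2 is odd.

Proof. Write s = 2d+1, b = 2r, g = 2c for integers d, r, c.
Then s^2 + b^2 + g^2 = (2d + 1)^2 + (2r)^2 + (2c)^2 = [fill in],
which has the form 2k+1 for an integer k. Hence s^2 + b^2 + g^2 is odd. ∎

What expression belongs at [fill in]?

2(2c^2 + 2d^2 + 2d + 2r^2) + 1

Expanding: (2d + 1)^2 + (2r)^2 + (2c)^2 = 4c^2 + 4d^2 + 4d + 4r^2 + 1.
Every term except the constant is even, so this is 2(2c^2 + 2d^2 + 2d + 2r^2) + 1,
and 2c^2 + 2d^2 + 2d + 2r^2 ∈ ℤ gives the required form.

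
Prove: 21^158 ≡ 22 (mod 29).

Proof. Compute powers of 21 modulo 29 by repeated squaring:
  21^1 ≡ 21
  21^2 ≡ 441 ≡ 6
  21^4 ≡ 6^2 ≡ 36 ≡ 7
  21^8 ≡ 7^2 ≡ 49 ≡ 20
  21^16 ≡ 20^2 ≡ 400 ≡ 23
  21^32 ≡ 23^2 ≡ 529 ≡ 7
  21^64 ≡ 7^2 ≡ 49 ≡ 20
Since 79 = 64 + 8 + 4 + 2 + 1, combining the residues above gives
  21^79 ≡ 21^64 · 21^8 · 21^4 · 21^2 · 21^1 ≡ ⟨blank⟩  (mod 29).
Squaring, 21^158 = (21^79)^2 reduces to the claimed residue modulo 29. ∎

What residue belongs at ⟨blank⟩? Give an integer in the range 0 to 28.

15

21^64 · 21^8 · 21^4 · 21^2 · 21^1 ≡ 20 · 20 · 7 · 6 · 21 = 352800.
352800 mod 29 = 15, so 21^79 ≡ 15 (mod 29).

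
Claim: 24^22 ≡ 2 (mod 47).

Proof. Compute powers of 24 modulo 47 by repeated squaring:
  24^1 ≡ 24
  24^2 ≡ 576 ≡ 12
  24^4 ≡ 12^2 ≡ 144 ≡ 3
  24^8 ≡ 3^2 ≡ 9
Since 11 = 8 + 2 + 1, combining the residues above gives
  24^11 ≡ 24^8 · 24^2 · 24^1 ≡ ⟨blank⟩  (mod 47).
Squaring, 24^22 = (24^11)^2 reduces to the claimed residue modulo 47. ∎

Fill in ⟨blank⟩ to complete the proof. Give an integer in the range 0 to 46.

Multiply the listed residues: 9 · 12 · 24 = 108 → 2592.
Reducing modulo 47: 2592 = 55·47 + 7, so 24^11 ≡ 7.

7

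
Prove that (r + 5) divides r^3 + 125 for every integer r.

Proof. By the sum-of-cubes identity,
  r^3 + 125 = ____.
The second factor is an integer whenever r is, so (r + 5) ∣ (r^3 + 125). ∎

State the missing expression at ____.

(r + 5)(r^2 - 5r + 25)

Polynomial division of r^3 + 125 by r + 5 leaves remainder 0 and quotient r^2 - 5r + 25.
Hence r^3 + 125 = (r + 5)(r^2 - 5r + 25).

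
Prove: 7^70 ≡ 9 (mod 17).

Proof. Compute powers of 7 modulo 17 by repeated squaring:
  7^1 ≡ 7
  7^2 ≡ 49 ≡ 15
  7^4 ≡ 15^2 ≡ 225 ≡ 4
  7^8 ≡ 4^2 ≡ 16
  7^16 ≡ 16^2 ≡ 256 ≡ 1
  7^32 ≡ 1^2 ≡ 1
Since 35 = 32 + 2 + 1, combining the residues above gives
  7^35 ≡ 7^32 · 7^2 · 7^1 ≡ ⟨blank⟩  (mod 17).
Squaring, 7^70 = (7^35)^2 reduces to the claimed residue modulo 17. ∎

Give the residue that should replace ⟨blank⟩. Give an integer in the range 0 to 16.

7^32 · 7^2 · 7^1 ≡ 1 · 15 · 7 = 105.
105 mod 17 = 3, so 7^35 ≡ 3 (mod 17).

3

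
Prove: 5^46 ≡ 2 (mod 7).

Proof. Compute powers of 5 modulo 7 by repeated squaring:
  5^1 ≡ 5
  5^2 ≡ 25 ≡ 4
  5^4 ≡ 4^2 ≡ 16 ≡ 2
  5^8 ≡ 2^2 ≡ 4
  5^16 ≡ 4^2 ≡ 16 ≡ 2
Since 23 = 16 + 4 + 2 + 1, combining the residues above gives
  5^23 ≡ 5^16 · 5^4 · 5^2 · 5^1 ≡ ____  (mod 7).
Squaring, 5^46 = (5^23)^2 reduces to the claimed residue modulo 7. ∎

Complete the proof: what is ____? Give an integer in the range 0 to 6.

5^16 · 5^4 · 5^2 · 5^1 ≡ 2 · 2 · 4 · 5 = 80.
80 mod 7 = 3, so 5^23 ≡ 3 (mod 7).

3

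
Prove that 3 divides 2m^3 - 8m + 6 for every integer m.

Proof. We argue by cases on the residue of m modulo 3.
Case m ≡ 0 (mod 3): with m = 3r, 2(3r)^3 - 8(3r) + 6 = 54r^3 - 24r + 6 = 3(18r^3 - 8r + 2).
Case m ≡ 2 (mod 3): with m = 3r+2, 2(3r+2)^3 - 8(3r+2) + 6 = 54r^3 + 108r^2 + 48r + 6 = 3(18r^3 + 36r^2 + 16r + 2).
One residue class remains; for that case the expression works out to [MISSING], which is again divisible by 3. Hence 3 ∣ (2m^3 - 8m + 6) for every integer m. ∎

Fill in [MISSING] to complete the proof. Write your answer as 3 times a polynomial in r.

3(18r^3 + 18r^2 - 2r)

The residues treated are {0, 2}, so the missing case is m ≡ 1 (mod 3); write m = 3r+1.
Then 2(3r+1)^3 - 8(3r+1) + 6 = 54r^3 + 54r^2 - 6r = 3(18r^3 + 18r^2 - 2r).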